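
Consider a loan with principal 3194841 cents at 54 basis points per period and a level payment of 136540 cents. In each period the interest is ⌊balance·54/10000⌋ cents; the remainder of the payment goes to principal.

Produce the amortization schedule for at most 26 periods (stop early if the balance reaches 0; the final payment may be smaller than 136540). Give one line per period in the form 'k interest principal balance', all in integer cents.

1 17252 119288 3075553
2 16607 119933 2955620
3 15960 120580 2835040
4 15309 121231 2713809
5 14654 121886 2591923
6 13996 122544 2469379
7 13334 123206 2346173
8 12669 123871 2222302
9 12000 124540 2097762
10 11327 125213 1972549
11 10651 125889 1846660
12 9971 126569 1720091
13 9288 127252 1592839
14 8601 127939 1464900
15 7910 128630 1336270
16 7215 129325 1206945
17 6517 130023 1076922
18 5815 130725 946197
19 5109 131431 814766
20 4399 132141 682625
21 3686 132854 549771
22 2968 133572 416199
23 2247 134293 281906
24 1522 135018 146888
25 793 135747 11141
26 60 11141 0

1. interest=⌊3194841·54/10000⌋=17252; principal=136540-17252=119288; balance=3194841-119288=3075553
2. interest=⌊3075553·54/10000⌋=16607; principal=136540-16607=119933; balance=3075553-119933=2955620
3. interest=⌊2955620·54/10000⌋=15960; principal=136540-15960=120580; balance=2955620-120580=2835040
4. interest=⌊2835040·54/10000⌋=15309; principal=136540-15309=121231; balance=2835040-121231=2713809
5. interest=⌊2713809·54/10000⌋=14654; principal=136540-14654=121886; balance=2713809-121886=2591923
6. interest=⌊2591923·54/10000⌋=13996; principal=136540-13996=122544; balance=2591923-122544=2469379
7. interest=⌊2469379·54/10000⌋=13334; principal=136540-13334=123206; balance=2469379-123206=2346173
8. interest=⌊2346173·54/10000⌋=12669; principal=136540-12669=123871; balance=2346173-123871=2222302
9. interest=⌊2222302·54/10000⌋=12000; principal=136540-12000=124540; balance=2222302-124540=2097762
10. interest=⌊2097762·54/10000⌋=11327; principal=136540-11327=125213; balance=2097762-125213=1972549
11. interest=⌊1972549·54/10000⌋=10651; principal=136540-10651=125889; balance=1972549-125889=1846660
12. interest=⌊1846660·54/10000⌋=9971; principal=136540-9971=126569; balance=1846660-126569=1720091
13. interest=⌊1720091·54/10000⌋=9288; principal=136540-9288=127252; balance=1720091-127252=1592839
14. interest=⌊1592839·54/10000⌋=8601; principal=136540-8601=127939; balance=1592839-127939=1464900
15. interest=⌊1464900·54/10000⌋=7910; principal=136540-7910=128630; balance=1464900-128630=1336270
16. interest=⌊1336270·54/10000⌋=7215; principal=136540-7215=129325; balance=1336270-129325=1206945
17. interest=⌊1206945·54/10000⌋=6517; principal=136540-6517=130023; balance=1206945-130023=1076922
18. interest=⌊1076922·54/10000⌋=5815; principal=136540-5815=130725; balance=1076922-130725=946197
19. interest=⌊946197·54/10000⌋=5109; principal=136540-5109=131431; balance=946197-131431=814766
20. interest=⌊814766·54/10000⌋=4399; principal=136540-4399=132141; balance=814766-132141=682625
21. interest=⌊682625·54/10000⌋=3686; principal=136540-3686=132854; balance=682625-132854=549771
22. interest=⌊549771·54/10000⌋=2968; principal=136540-2968=133572; balance=549771-133572=416199
23. interest=⌊416199·54/10000⌋=2247; principal=136540-2247=134293; balance=416199-134293=281906
24. interest=⌊281906·54/10000⌋=1522; principal=136540-1522=135018; balance=281906-135018=146888
25. interest=⌊146888·54/10000⌋=793; principal=136540-793=135747; balance=146888-135747=11141
26. interest=⌊11141·54/10000⌋=60; principal=min(136540-60,11141)=11141; balance=11141-11141=0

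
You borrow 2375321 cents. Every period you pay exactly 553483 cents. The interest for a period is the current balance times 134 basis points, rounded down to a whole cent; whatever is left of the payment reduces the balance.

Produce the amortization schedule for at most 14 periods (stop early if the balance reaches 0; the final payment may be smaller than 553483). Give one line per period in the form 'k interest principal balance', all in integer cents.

1 31829 521654 1853667
2 24839 528644 1325023
3 17755 535728 789295
4 10576 542907 246388
5 3301 246388 0

1. interest=⌊2375321·134/10000⌋=31829; principal=553483-31829=521654; balance=2375321-521654=1853667
2. interest=⌊1853667·134/10000⌋=24839; principal=553483-24839=528644; balance=1853667-528644=1325023
3. interest=⌊1325023·134/10000⌋=17755; principal=553483-17755=535728; balance=1325023-535728=789295
4. interest=⌊789295·134/10000⌋=10576; principal=553483-10576=542907; balance=789295-542907=246388
5. interest=⌊246388·134/10000⌋=3301; principal=min(553483-3301,246388)=246388; balance=246388-246388=0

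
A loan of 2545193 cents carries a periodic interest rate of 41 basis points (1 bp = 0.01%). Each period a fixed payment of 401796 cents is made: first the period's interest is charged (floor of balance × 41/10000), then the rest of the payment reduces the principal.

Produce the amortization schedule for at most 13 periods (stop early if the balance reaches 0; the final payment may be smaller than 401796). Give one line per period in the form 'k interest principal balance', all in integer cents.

1 10435 391361 2153832
2 8830 392966 1760866
3 7219 394577 1366289
4 5601 396195 970094
5 3977 397819 572275
6 2346 399450 172825
7 708 172825 0

1. interest=⌊2545193·41/10000⌋=10435; principal=401796-10435=391361; balance=2545193-391361=2153832
2. interest=⌊2153832·41/10000⌋=8830; principal=401796-8830=392966; balance=2153832-392966=1760866
3. interest=⌊1760866·41/10000⌋=7219; principal=401796-7219=394577; balance=1760866-394577=1366289
4. interest=⌊1366289·41/10000⌋=5601; principal=401796-5601=396195; balance=1366289-396195=970094
5. interest=⌊970094·41/10000⌋=3977; principal=401796-3977=397819; balance=970094-397819=572275
6. interest=⌊572275·41/10000⌋=2346; principal=401796-2346=399450; balance=572275-399450=172825
7. interest=⌊172825·41/10000⌋=708; principal=min(401796-708,172825)=172825; balance=172825-172825=0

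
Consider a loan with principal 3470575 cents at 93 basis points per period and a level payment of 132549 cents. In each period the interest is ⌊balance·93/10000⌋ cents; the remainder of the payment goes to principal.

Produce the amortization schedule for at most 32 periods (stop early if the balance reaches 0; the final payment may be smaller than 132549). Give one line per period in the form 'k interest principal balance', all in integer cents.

1 32276 100273 3370302
2 31343 101206 3269096
3 30402 102147 3166949
4 29452 103097 3063852
5 28493 104056 2959796
6 27526 105023 2854773
7 26549 106000 2748773
8 25563 106986 2641787
9 24568 107981 2533806
10 23564 108985 2424821
11 22550 109999 2314822
12 21527 111022 2203800
13 20495 112054 2091746
14 19453 113096 1978650
15 18401 114148 1864502
16 17339 115210 1749292
17 16268 116281 1633011
18 15187 117362 1515649
19 14095 118454 1397195
20 12993 119556 1277639
21 11882 120667 1156972
22 10759 121790 1035182
23 9627 122922 912260
24 8484 124065 788195
25 7330 125219 662976
26 6165 126384 536592
27 4990 127559 409033
28 3804 128745 280288
29 2606 129943 150345
30 1398 131151 19194
31 178 19194 0

1. interest=⌊3470575·93/10000⌋=32276; principal=132549-32276=100273; balance=3470575-100273=3370302
2. interest=⌊3370302·93/10000⌋=31343; principal=132549-31343=101206; balance=3370302-101206=3269096
3. interest=⌊3269096·93/10000⌋=30402; principal=132549-30402=102147; balance=3269096-102147=3166949
4. interest=⌊3166949·93/10000⌋=29452; principal=132549-29452=103097; balance=3166949-103097=3063852
5. interest=⌊3063852·93/10000⌋=28493; principal=132549-28493=104056; balance=3063852-104056=2959796
6. interest=⌊2959796·93/10000⌋=27526; principal=132549-27526=105023; balance=2959796-105023=2854773
7. interest=⌊2854773·93/10000⌋=26549; principal=132549-26549=106000; balance=2854773-106000=2748773
8. interest=⌊2748773·93/10000⌋=25563; principal=132549-25563=106986; balance=2748773-106986=2641787
9. interest=⌊2641787·93/10000⌋=24568; principal=132549-24568=107981; balance=2641787-107981=2533806
10. interest=⌊2533806·93/10000⌋=23564; principal=132549-23564=108985; balance=2533806-108985=2424821
11. interest=⌊2424821·93/10000⌋=22550; principal=132549-22550=109999; balance=2424821-109999=2314822
12. interest=⌊2314822·93/10000⌋=21527; principal=132549-21527=111022; balance=2314822-111022=2203800
13. interest=⌊2203800·93/10000⌋=20495; principal=132549-20495=112054; balance=2203800-112054=2091746
14. interest=⌊2091746·93/10000⌋=19453; principal=132549-19453=113096; balance=2091746-113096=1978650
15. interest=⌊1978650·93/10000⌋=18401; principal=132549-18401=114148; balance=1978650-114148=1864502
16. interest=⌊1864502·93/10000⌋=17339; principal=132549-17339=115210; balance=1864502-115210=1749292
17. interest=⌊1749292·93/10000⌋=16268; principal=132549-16268=116281; balance=1749292-116281=1633011
18. interest=⌊1633011·93/10000⌋=15187; principal=132549-15187=117362; balance=1633011-117362=1515649
19. interest=⌊1515649·93/10000⌋=14095; principal=132549-14095=118454; balance=1515649-118454=1397195
20. interest=⌊1397195·93/10000⌋=12993; principal=132549-12993=119556; balance=1397195-119556=1277639
21. interest=⌊1277639·93/10000⌋=11882; principal=132549-11882=120667; balance=1277639-120667=1156972
22. interest=⌊1156972·93/10000⌋=10759; principal=132549-10759=121790; balance=1156972-121790=1035182
23. interest=⌊1035182·93/10000⌋=9627; principal=132549-9627=122922; balance=1035182-122922=912260
24. interest=⌊912260·93/10000⌋=8484; principal=132549-8484=124065; balance=912260-124065=788195
25. interest=⌊788195·93/10000⌋=7330; principal=132549-7330=125219; balance=788195-125219=662976
26. interest=⌊662976·93/10000⌋=6165; principal=132549-6165=126384; balance=662976-126384=536592
27. interest=⌊536592·93/10000⌋=4990; principal=132549-4990=127559; balance=536592-127559=409033
28. interest=⌊409033·93/10000⌋=3804; principal=132549-3804=128745; balance=409033-128745=280288
29. interest=⌊280288·93/10000⌋=2606; principal=132549-2606=129943; balance=280288-129943=150345
30. interest=⌊150345·93/10000⌋=1398; principal=132549-1398=131151; balance=150345-131151=19194
31. interest=⌊19194·93/10000⌋=178; principal=min(132549-178,19194)=19194; balance=19194-19194=0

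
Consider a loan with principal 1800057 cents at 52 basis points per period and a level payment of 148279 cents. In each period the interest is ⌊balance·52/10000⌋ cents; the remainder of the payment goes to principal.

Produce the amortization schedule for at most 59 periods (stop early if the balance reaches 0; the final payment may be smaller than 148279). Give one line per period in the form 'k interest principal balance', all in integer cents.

1. interest=⌊1800057·52/10000⌋=9360; principal=148279-9360=138919; balance=1800057-138919=1661138
2. interest=⌊1661138·52/10000⌋=8637; principal=148279-8637=139642; balance=1661138-139642=1521496
3. interest=⌊1521496·52/10000⌋=7911; principal=148279-7911=140368; balance=1521496-140368=1381128
4. interest=⌊1381128·52/10000⌋=7181; principal=148279-7181=141098; balance=1381128-141098=1240030
5. interest=⌊1240030·52/10000⌋=6448; principal=148279-6448=141831; balance=1240030-141831=1098199
6. interest=⌊1098199·52/10000⌋=5710; principal=148279-5710=142569; balance=1098199-142569=955630
7. interest=⌊955630·52/10000⌋=4969; principal=148279-4969=143310; balance=955630-143310=812320
8. interest=⌊812320·52/10000⌋=4224; principal=148279-4224=144055; balance=812320-144055=668265
9. interest=⌊668265·52/10000⌋=3474; principal=148279-3474=144805; balance=668265-144805=523460
10. interest=⌊523460·52/10000⌋=2721; principal=148279-2721=145558; balance=523460-145558=377902
11. interest=⌊377902·52/10000⌋=1965; principal=148279-1965=146314; balance=377902-146314=231588
12. interest=⌊231588·52/10000⌋=1204; principal=148279-1204=147075; balance=231588-147075=84513
13. interest=⌊84513·52/10000⌋=439; principal=min(148279-439,84513)=84513; balance=84513-84513=0

1 9360 138919 1661138
2 8637 139642 1521496
3 7911 140368 1381128
4 7181 141098 1240030
5 6448 141831 1098199
6 5710 142569 955630
7 4969 143310 812320
8 4224 144055 668265
9 3474 144805 523460
10 2721 145558 377902
11 1965 146314 231588
12 1204 147075 84513
13 439 84513 0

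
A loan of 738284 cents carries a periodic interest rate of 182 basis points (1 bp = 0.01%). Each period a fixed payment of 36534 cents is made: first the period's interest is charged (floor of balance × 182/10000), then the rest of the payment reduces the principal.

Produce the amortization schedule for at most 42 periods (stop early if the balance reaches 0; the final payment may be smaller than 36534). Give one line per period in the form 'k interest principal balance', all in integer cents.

1. interest=⌊738284·182/10000⌋=13436; principal=36534-13436=23098; balance=738284-23098=715186
2. interest=⌊715186·182/10000⌋=13016; principal=36534-13016=23518; balance=715186-23518=691668
3. interest=⌊691668·182/10000⌋=12588; principal=36534-12588=23946; balance=691668-23946=667722
4. interest=⌊667722·182/10000⌋=12152; principal=36534-12152=24382; balance=667722-24382=643340
5. interest=⌊643340·182/10000⌋=11708; principal=36534-11708=24826; balance=643340-24826=618514
6. interest=⌊618514·182/10000⌋=11256; principal=36534-11256=25278; balance=618514-25278=593236
7. interest=⌊593236·182/10000⌋=10796; principal=36534-10796=25738; balance=593236-25738=567498
8. interest=⌊567498·182/10000⌋=10328; principal=36534-10328=26206; balance=567498-26206=541292
9. interest=⌊541292·182/10000⌋=9851; principal=36534-9851=26683; balance=541292-26683=514609
10. interest=⌊514609·182/10000⌋=9365; principal=36534-9365=27169; balance=514609-27169=487440
11. interest=⌊487440·182/10000⌋=8871; principal=36534-8871=27663; balance=487440-27663=459777
12. interest=⌊459777·182/10000⌋=8367; principal=36534-8367=28167; balance=459777-28167=431610
13. interest=⌊431610·182/10000⌋=7855; principal=36534-7855=28679; balance=431610-28679=402931
14. interest=⌊402931·182/10000⌋=7333; principal=36534-7333=29201; balance=402931-29201=373730
15. interest=⌊373730·182/10000⌋=6801; principal=36534-6801=29733; balance=373730-29733=343997
16. interest=⌊343997·182/10000⌋=6260; principal=36534-6260=30274; balance=343997-30274=313723
17. interest=⌊313723·182/10000⌋=5709; principal=36534-5709=30825; balance=313723-30825=282898
18. interest=⌊282898·182/10000⌋=5148; principal=36534-5148=31386; balance=282898-31386=251512
19. interest=⌊251512·182/10000⌋=4577; principal=36534-4577=31957; balance=251512-31957=219555
20. interest=⌊219555·182/10000⌋=3995; principal=36534-3995=32539; balance=219555-32539=187016
21. interest=⌊187016·182/10000⌋=3403; principal=36534-3403=33131; balance=187016-33131=153885
22. interest=⌊153885·182/10000⌋=2800; principal=36534-2800=33734; balance=153885-33734=120151
23. interest=⌊120151·182/10000⌋=2186; principal=36534-2186=34348; balance=120151-34348=85803
24. interest=⌊85803·182/10000⌋=1561; principal=36534-1561=34973; balance=85803-34973=50830
25. interest=⌊50830·182/10000⌋=925; principal=36534-925=35609; balance=50830-35609=15221
26. interest=⌊15221·182/10000⌋=277; principal=min(36534-277,15221)=15221; balance=15221-15221=0

1 13436 23098 715186
2 13016 23518 691668
3 12588 23946 667722
4 12152 24382 643340
5 11708 24826 618514
6 11256 25278 593236
7 10796 25738 567498
8 10328 26206 541292
9 9851 26683 514609
10 9365 27169 487440
11 8871 27663 459777
12 8367 28167 431610
13 7855 28679 402931
14 7333 29201 373730
15 6801 29733 343997
16 6260 30274 313723
17 5709 30825 282898
18 5148 31386 251512
19 4577 31957 219555
20 3995 32539 187016
21 3403 33131 153885
22 2800 33734 120151
23 2186 34348 85803
24 1561 34973 50830
25 925 35609 15221
26 277 15221 0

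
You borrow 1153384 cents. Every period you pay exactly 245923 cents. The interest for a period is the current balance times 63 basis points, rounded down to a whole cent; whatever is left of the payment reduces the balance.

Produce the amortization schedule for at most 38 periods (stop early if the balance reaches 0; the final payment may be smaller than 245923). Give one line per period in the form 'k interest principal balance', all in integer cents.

1 7266 238657 914727
2 5762 240161 674566
3 4249 241674 432892
4 2727 243196 189696
5 1195 189696 0

1. interest=⌊1153384·63/10000⌋=7266; principal=245923-7266=238657; balance=1153384-238657=914727
2. interest=⌊914727·63/10000⌋=5762; principal=245923-5762=240161; balance=914727-240161=674566
3. interest=⌊674566·63/10000⌋=4249; principal=245923-4249=241674; balance=674566-241674=432892
4. interest=⌊432892·63/10000⌋=2727; principal=245923-2727=243196; balance=432892-243196=189696
5. interest=⌊189696·63/10000⌋=1195; principal=min(245923-1195,189696)=189696; balance=189696-189696=0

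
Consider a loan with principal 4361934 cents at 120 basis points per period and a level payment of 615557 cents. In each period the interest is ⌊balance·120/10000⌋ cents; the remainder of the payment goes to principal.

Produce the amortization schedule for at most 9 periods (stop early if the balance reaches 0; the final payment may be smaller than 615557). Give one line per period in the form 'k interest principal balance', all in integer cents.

1 52343 563214 3798720
2 45584 569973 3228747
3 38744 576813 2651934
4 31823 583734 2068200
5 24818 590739 1477461
6 17729 597828 879633
7 10555 605002 274631
8 3295 274631 0

1. interest=⌊4361934·120/10000⌋=52343; principal=615557-52343=563214; balance=4361934-563214=3798720
2. interest=⌊3798720·120/10000⌋=45584; principal=615557-45584=569973; balance=3798720-569973=3228747
3. interest=⌊3228747·120/10000⌋=38744; principal=615557-38744=576813; balance=3228747-576813=2651934
4. interest=⌊2651934·120/10000⌋=31823; principal=615557-31823=583734; balance=2651934-583734=2068200
5. interest=⌊2068200·120/10000⌋=24818; principal=615557-24818=590739; balance=2068200-590739=1477461
6. interest=⌊1477461·120/10000⌋=17729; principal=615557-17729=597828; balance=1477461-597828=879633
7. interest=⌊879633·120/10000⌋=10555; principal=615557-10555=605002; balance=879633-605002=274631
8. interest=⌊274631·120/10000⌋=3295; principal=min(615557-3295,274631)=274631; balance=274631-274631=0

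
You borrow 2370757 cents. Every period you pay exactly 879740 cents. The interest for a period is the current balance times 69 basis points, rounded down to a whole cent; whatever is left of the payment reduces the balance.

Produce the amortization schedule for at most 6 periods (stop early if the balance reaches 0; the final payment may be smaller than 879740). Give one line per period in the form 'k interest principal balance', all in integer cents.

1 16358 863382 1507375
2 10400 869340 638035
3 4402 638035 0

1. interest=⌊2370757·69/10000⌋=16358; principal=879740-16358=863382; balance=2370757-863382=1507375
2. interest=⌊1507375·69/10000⌋=10400; principal=879740-10400=869340; balance=1507375-869340=638035
3. interest=⌊638035·69/10000⌋=4402; principal=min(879740-4402,638035)=638035; balance=638035-638035=0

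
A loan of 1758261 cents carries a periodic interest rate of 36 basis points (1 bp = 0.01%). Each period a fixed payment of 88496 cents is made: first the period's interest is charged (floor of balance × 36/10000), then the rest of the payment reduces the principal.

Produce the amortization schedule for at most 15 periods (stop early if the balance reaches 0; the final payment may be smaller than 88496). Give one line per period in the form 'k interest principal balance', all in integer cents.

1 6329 82167 1676094
2 6033 82463 1593631
3 5737 82759 1510872
4 5439 83057 1427815
5 5140 83356 1344459
6 4840 83656 1260803
7 4538 83958 1176845
8 4236 84260 1092585
9 3933 84563 1008022
10 3628 84868 923154
11 3323 85173 837981
12 3016 85480 752501
13 2709 85787 666714
14 2400 86096 580618
15 2090 86406 494212

1. interest=⌊1758261·36/10000⌋=6329; principal=88496-6329=82167; balance=1758261-82167=1676094
2. interest=⌊1676094·36/10000⌋=6033; principal=88496-6033=82463; balance=1676094-82463=1593631
3. interest=⌊1593631·36/10000⌋=5737; principal=88496-5737=82759; balance=1593631-82759=1510872
4. interest=⌊1510872·36/10000⌋=5439; principal=88496-5439=83057; balance=1510872-83057=1427815
5. interest=⌊1427815·36/10000⌋=5140; principal=88496-5140=83356; balance=1427815-83356=1344459
6. interest=⌊1344459·36/10000⌋=4840; principal=88496-4840=83656; balance=1344459-83656=1260803
7. interest=⌊1260803·36/10000⌋=4538; principal=88496-4538=83958; balance=1260803-83958=1176845
8. interest=⌊1176845·36/10000⌋=4236; principal=88496-4236=84260; balance=1176845-84260=1092585
9. interest=⌊1092585·36/10000⌋=3933; principal=88496-3933=84563; balance=1092585-84563=1008022
10. interest=⌊1008022·36/10000⌋=3628; principal=88496-3628=84868; balance=1008022-84868=923154
11. interest=⌊923154·36/10000⌋=3323; principal=88496-3323=85173; balance=923154-85173=837981
12. interest=⌊837981·36/10000⌋=3016; principal=88496-3016=85480; balance=837981-85480=752501
13. interest=⌊752501·36/10000⌋=2709; principal=88496-2709=85787; balance=752501-85787=666714
14. interest=⌊666714·36/10000⌋=2400; principal=88496-2400=86096; balance=666714-86096=580618
15. interest=⌊580618·36/10000⌋=2090; principal=88496-2090=86406; balance=580618-86406=494212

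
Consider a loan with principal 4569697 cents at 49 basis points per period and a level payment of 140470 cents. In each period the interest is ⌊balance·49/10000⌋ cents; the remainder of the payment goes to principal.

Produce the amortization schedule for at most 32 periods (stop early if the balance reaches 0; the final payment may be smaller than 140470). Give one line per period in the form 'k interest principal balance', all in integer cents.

1 22391 118079 4451618
2 21812 118658 4332960
3 21231 119239 4213721
4 20647 119823 4093898
5 20060 120410 3973488
6 19470 121000 3852488
7 18877 121593 3730895
8 18281 122189 3608706
9 17682 122788 3485918
10 17080 123390 3362528
11 16476 123994 3238534
12 15868 124602 3113932
13 15258 125212 2988720
14 14644 125826 2862894
15 14028 126442 2736452
16 13408 127062 2609390
17 12786 127684 2481706
18 12160 128310 2353396
19 11531 128939 2224457
20 10899 129571 2094886
21 10264 130206 1964680
22 9626 130844 1833836
23 8985 131485 1702351
24 8341 132129 1570222
25 7694 132776 1437446
26 7043 133427 1304019
27 6389 134081 1169938
28 5732 134738 1035200
29 5072 135398 899802
30 4409 136061 763741
31 3742 136728 627013
32 3072 137398 489615

1. interest=⌊4569697·49/10000⌋=22391; principal=140470-22391=118079; balance=4569697-118079=4451618
2. interest=⌊4451618·49/10000⌋=21812; principal=140470-21812=118658; balance=4451618-118658=4332960
3. interest=⌊4332960·49/10000⌋=21231; principal=140470-21231=119239; balance=4332960-119239=4213721
4. interest=⌊4213721·49/10000⌋=20647; principal=140470-20647=119823; balance=4213721-119823=4093898
5. interest=⌊4093898·49/10000⌋=20060; principal=140470-20060=120410; balance=4093898-120410=3973488
6. interest=⌊3973488·49/10000⌋=19470; principal=140470-19470=121000; balance=3973488-121000=3852488
7. interest=⌊3852488·49/10000⌋=18877; principal=140470-18877=121593; balance=3852488-121593=3730895
8. interest=⌊3730895·49/10000⌋=18281; principal=140470-18281=122189; balance=3730895-122189=3608706
9. interest=⌊3608706·49/10000⌋=17682; principal=140470-17682=122788; balance=3608706-122788=3485918
10. interest=⌊3485918·49/10000⌋=17080; principal=140470-17080=123390; balance=3485918-123390=3362528
11. interest=⌊3362528·49/10000⌋=16476; principal=140470-16476=123994; balance=3362528-123994=3238534
12. interest=⌊3238534·49/10000⌋=15868; principal=140470-15868=124602; balance=3238534-124602=3113932
13. interest=⌊3113932·49/10000⌋=15258; principal=140470-15258=125212; balance=3113932-125212=2988720
14. interest=⌊2988720·49/10000⌋=14644; principal=140470-14644=125826; balance=2988720-125826=2862894
15. interest=⌊2862894·49/10000⌋=14028; principal=140470-14028=126442; balance=2862894-126442=2736452
16. interest=⌊2736452·49/10000⌋=13408; principal=140470-13408=127062; balance=2736452-127062=2609390
17. interest=⌊2609390·49/10000⌋=12786; principal=140470-12786=127684; balance=2609390-127684=2481706
18. interest=⌊2481706·49/10000⌋=12160; principal=140470-12160=128310; balance=2481706-128310=2353396
19. interest=⌊2353396·49/10000⌋=11531; principal=140470-11531=128939; balance=2353396-128939=2224457
20. interest=⌊2224457·49/10000⌋=10899; principal=140470-10899=129571; balance=2224457-129571=2094886
21. interest=⌊2094886·49/10000⌋=10264; principal=140470-10264=130206; balance=2094886-130206=1964680
22. interest=⌊1964680·49/10000⌋=9626; principal=140470-9626=130844; balance=1964680-130844=1833836
23. interest=⌊1833836·49/10000⌋=8985; principal=140470-8985=131485; balance=1833836-131485=1702351
24. interest=⌊1702351·49/10000⌋=8341; principal=140470-8341=132129; balance=1702351-132129=1570222
25. interest=⌊1570222·49/10000⌋=7694; principal=140470-7694=132776; balance=1570222-132776=1437446
26. interest=⌊1437446·49/10000⌋=7043; principal=140470-7043=133427; balance=1437446-133427=1304019
27. interest=⌊1304019·49/10000⌋=6389; principal=140470-6389=134081; balance=1304019-134081=1169938
28. interest=⌊1169938·49/10000⌋=5732; principal=140470-5732=134738; balance=1169938-134738=1035200
29. interest=⌊1035200·49/10000⌋=5072; principal=140470-5072=135398; balance=1035200-135398=899802
30. interest=⌊899802·49/10000⌋=4409; principal=140470-4409=136061; balance=899802-136061=763741
31. interest=⌊763741·49/10000⌋=3742; principal=140470-3742=136728; balance=763741-136728=627013
32. interest=⌊627013·49/10000⌋=3072; principal=140470-3072=137398; balance=627013-137398=489615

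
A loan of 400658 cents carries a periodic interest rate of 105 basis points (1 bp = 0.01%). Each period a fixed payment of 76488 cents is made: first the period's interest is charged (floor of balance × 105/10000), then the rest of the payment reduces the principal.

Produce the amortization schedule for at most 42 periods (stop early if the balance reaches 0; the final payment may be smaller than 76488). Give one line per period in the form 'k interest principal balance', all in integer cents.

1. interest=⌊400658·105/10000⌋=4206; principal=76488-4206=72282; balance=400658-72282=328376
2. interest=⌊328376·105/10000⌋=3447; principal=76488-3447=73041; balance=328376-73041=255335
3. interest=⌊255335·105/10000⌋=2681; principal=76488-2681=73807; balance=255335-73807=181528
4. interest=⌊181528·105/10000⌋=1906; principal=76488-1906=74582; balance=181528-74582=106946
5. interest=⌊106946·105/10000⌋=1122; principal=76488-1122=75366; balance=106946-75366=31580
6. interest=⌊31580·105/10000⌋=331; principal=min(76488-331,31580)=31580; balance=31580-31580=0

1 4206 72282 328376
2 3447 73041 255335
3 2681 73807 181528
4 1906 74582 106946
5 1122 75366 31580
6 331 31580 0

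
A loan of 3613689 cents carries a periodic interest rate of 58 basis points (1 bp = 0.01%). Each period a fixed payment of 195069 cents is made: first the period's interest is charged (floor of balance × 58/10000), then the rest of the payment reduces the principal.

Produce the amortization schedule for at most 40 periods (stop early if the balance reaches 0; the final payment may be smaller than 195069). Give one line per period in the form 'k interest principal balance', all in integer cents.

1 20959 174110 3439579
2 19949 175120 3264459
3 18933 176136 3088323
4 17912 177157 2911166
5 16884 178185 2732981
6 15851 179218 2553763
7 14811 180258 2373505
8 13766 181303 2192202
9 12714 182355 2009847
10 11657 183412 1826435
11 10593 184476 1641959
12 9523 185546 1456413
13 8447 186622 1269791
14 7364 187705 1082086
15 6276 188793 893293
16 5181 189888 703405
17 4079 190990 512415
18 2972 192097 320318
19 1857 193212 127106
20 737 127106 0

1. interest=⌊3613689·58/10000⌋=20959; principal=195069-20959=174110; balance=3613689-174110=3439579
2. interest=⌊3439579·58/10000⌋=19949; principal=195069-19949=175120; balance=3439579-175120=3264459
3. interest=⌊3264459·58/10000⌋=18933; principal=195069-18933=176136; balance=3264459-176136=3088323
4. interest=⌊3088323·58/10000⌋=17912; principal=195069-17912=177157; balance=3088323-177157=2911166
5. interest=⌊2911166·58/10000⌋=16884; principal=195069-16884=178185; balance=2911166-178185=2732981
6. interest=⌊2732981·58/10000⌋=15851; principal=195069-15851=179218; balance=2732981-179218=2553763
7. interest=⌊2553763·58/10000⌋=14811; principal=195069-14811=180258; balance=2553763-180258=2373505
8. interest=⌊2373505·58/10000⌋=13766; principal=195069-13766=181303; balance=2373505-181303=2192202
9. interest=⌊2192202·58/10000⌋=12714; principal=195069-12714=182355; balance=2192202-182355=2009847
10. interest=⌊2009847·58/10000⌋=11657; principal=195069-11657=183412; balance=2009847-183412=1826435
11. interest=⌊1826435·58/10000⌋=10593; principal=195069-10593=184476; balance=1826435-184476=1641959
12. interest=⌊1641959·58/10000⌋=9523; principal=195069-9523=185546; balance=1641959-185546=1456413
13. interest=⌊1456413·58/10000⌋=8447; principal=195069-8447=186622; balance=1456413-186622=1269791
14. interest=⌊1269791·58/10000⌋=7364; principal=195069-7364=187705; balance=1269791-187705=1082086
15. interest=⌊1082086·58/10000⌋=6276; principal=195069-6276=188793; balance=1082086-188793=893293
16. interest=⌊893293·58/10000⌋=5181; principal=195069-5181=189888; balance=893293-189888=703405
17. interest=⌊703405·58/10000⌋=4079; principal=195069-4079=190990; balance=703405-190990=512415
18. interest=⌊512415·58/10000⌋=2972; principal=195069-2972=192097; balance=512415-192097=320318
19. interest=⌊320318·58/10000⌋=1857; principal=195069-1857=193212; balance=320318-193212=127106
20. interest=⌊127106·58/10000⌋=737; principal=min(195069-737,127106)=127106; balance=127106-127106=0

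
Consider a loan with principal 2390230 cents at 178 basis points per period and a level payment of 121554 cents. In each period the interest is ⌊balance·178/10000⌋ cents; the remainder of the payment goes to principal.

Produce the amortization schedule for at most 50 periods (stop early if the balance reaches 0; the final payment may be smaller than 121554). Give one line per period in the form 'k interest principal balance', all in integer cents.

1 42546 79008 2311222
2 41139 80415 2230807
3 39708 81846 2148961
4 38251 83303 2065658
5 36768 84786 1980872
6 35259 86295 1894577
7 33723 87831 1806746
8 32160 89394 1717352
9 30568 90986 1626366
10 28949 92605 1533761
11 27300 94254 1439507
12 25623 95931 1343576
13 23915 97639 1245937
14 22177 99377 1146560
15 20408 101146 1045414
16 18608 102946 942468
17 16775 104779 837689
18 14910 106644 731045
19 13012 108542 622503
20 11080 110474 512029
21 9114 112440 399589
22 7112 114442 285147
23 5075 116479 168668
24 3002 118552 50116
25 892 50116 0

1. interest=⌊2390230·178/10000⌋=42546; principal=121554-42546=79008; balance=2390230-79008=2311222
2. interest=⌊2311222·178/10000⌋=41139; principal=121554-41139=80415; balance=2311222-80415=2230807
3. interest=⌊2230807·178/10000⌋=39708; principal=121554-39708=81846; balance=2230807-81846=2148961
4. interest=⌊2148961·178/10000⌋=38251; principal=121554-38251=83303; balance=2148961-83303=2065658
5. interest=⌊2065658·178/10000⌋=36768; principal=121554-36768=84786; balance=2065658-84786=1980872
6. interest=⌊1980872·178/10000⌋=35259; principal=121554-35259=86295; balance=1980872-86295=1894577
7. interest=⌊1894577·178/10000⌋=33723; principal=121554-33723=87831; balance=1894577-87831=1806746
8. interest=⌊1806746·178/10000⌋=32160; principal=121554-32160=89394; balance=1806746-89394=1717352
9. interest=⌊1717352·178/10000⌋=30568; principal=121554-30568=90986; balance=1717352-90986=1626366
10. interest=⌊1626366·178/10000⌋=28949; principal=121554-28949=92605; balance=1626366-92605=1533761
11. interest=⌊1533761·178/10000⌋=27300; principal=121554-27300=94254; balance=1533761-94254=1439507
12. interest=⌊1439507·178/10000⌋=25623; principal=121554-25623=95931; balance=1439507-95931=1343576
13. interest=⌊1343576·178/10000⌋=23915; principal=121554-23915=97639; balance=1343576-97639=1245937
14. interest=⌊1245937·178/10000⌋=22177; principal=121554-22177=99377; balance=1245937-99377=1146560
15. interest=⌊1146560·178/10000⌋=20408; principal=121554-20408=101146; balance=1146560-101146=1045414
16. interest=⌊1045414·178/10000⌋=18608; principal=121554-18608=102946; balance=1045414-102946=942468
17. interest=⌊942468·178/10000⌋=16775; principal=121554-16775=104779; balance=942468-104779=837689
18. interest=⌊837689·178/10000⌋=14910; principal=121554-14910=106644; balance=837689-106644=731045
19. interest=⌊731045·178/10000⌋=13012; principal=121554-13012=108542; balance=731045-108542=622503
20. interest=⌊622503·178/10000⌋=11080; principal=121554-11080=110474; balance=622503-110474=512029
21. interest=⌊512029·178/10000⌋=9114; principal=121554-9114=112440; balance=512029-112440=399589
22. interest=⌊399589·178/10000⌋=7112; principal=121554-7112=114442; balance=399589-114442=285147
23. interest=⌊285147·178/10000⌋=5075; principal=121554-5075=116479; balance=285147-116479=168668
24. interest=⌊168668·178/10000⌋=3002; principal=121554-3002=118552; balance=168668-118552=50116
25. interest=⌊50116·178/10000⌋=892; principal=min(121554-892,50116)=50116; balance=50116-50116=0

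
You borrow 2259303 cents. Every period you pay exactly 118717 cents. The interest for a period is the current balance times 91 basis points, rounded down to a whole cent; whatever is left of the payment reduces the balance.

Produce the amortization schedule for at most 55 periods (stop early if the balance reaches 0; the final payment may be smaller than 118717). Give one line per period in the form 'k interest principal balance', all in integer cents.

1. interest=⌊2259303·91/10000⌋=20559; principal=118717-20559=98158; balance=2259303-98158=2161145
2. interest=⌊2161145·91/10000⌋=19666; principal=118717-19666=99051; balance=2161145-99051=2062094
3. interest=⌊2062094·91/10000⌋=18765; principal=118717-18765=99952; balance=2062094-99952=1962142
4. interest=⌊1962142·91/10000⌋=17855; principal=118717-17855=100862; balance=1962142-100862=1861280
5. interest=⌊1861280·91/10000⌋=16937; principal=118717-16937=101780; balance=1861280-101780=1759500
6. interest=⌊1759500·91/10000⌋=16011; principal=118717-16011=102706; balance=1759500-102706=1656794
7. interest=⌊1656794·91/10000⌋=15076; principal=118717-15076=103641; balance=1656794-103641=1553153
8. interest=⌊1553153·91/10000⌋=14133; principal=118717-14133=104584; balance=1553153-104584=1448569
9. interest=⌊1448569·91/10000⌋=13181; principal=118717-13181=105536; balance=1448569-105536=1343033
10. interest=⌊1343033·91/10000⌋=12221; principal=118717-12221=106496; balance=1343033-106496=1236537
11. interest=⌊1236537·91/10000⌋=11252; principal=118717-11252=107465; balance=1236537-107465=1129072
12. interest=⌊1129072·91/10000⌋=10274; principal=118717-10274=108443; balance=1129072-108443=1020629
13. interest=⌊1020629·91/10000⌋=9287; principal=118717-9287=109430; balance=1020629-109430=911199
14. interest=⌊911199·91/10000⌋=8291; principal=118717-8291=110426; balance=911199-110426=800773
15. interest=⌊800773·91/10000⌋=7287; principal=118717-7287=111430; balance=800773-111430=689343
16. interest=⌊689343·91/10000⌋=6273; principal=118717-6273=112444; balance=689343-112444=576899
17. interest=⌊576899·91/10000⌋=5249; principal=118717-5249=113468; balance=576899-113468=463431
18. interest=⌊463431·91/10000⌋=4217; principal=118717-4217=114500; balance=463431-114500=348931
19. interest=⌊348931·91/10000⌋=3175; principal=118717-3175=115542; balance=348931-115542=233389
20. interest=⌊233389·91/10000⌋=2123; principal=118717-2123=116594; balance=233389-116594=116795
21. interest=⌊116795·91/10000⌋=1062; principal=min(118717-1062,116795)=116795; balance=116795-116795=0

1 20559 98158 2161145
2 19666 99051 2062094
3 18765 99952 1962142
4 17855 100862 1861280
5 16937 101780 1759500
6 16011 102706 1656794
7 15076 103641 1553153
8 14133 104584 1448569
9 13181 105536 1343033
10 12221 106496 1236537
11 11252 107465 1129072
12 10274 108443 1020629
13 9287 109430 911199
14 8291 110426 800773
15 7287 111430 689343
16 6273 112444 576899
17 5249 113468 463431
18 4217 114500 348931
19 3175 115542 233389
20 2123 116594 116795
21 1062 116795 0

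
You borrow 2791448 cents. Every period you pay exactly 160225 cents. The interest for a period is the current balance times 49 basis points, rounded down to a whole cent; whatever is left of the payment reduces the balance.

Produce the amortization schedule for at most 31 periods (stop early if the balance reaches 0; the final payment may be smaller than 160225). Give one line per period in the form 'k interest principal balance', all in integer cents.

1 13678 146547 2644901
2 12960 147265 2497636
3 12238 147987 2349649
4 11513 148712 2200937
5 10784 149441 2051496
6 10052 150173 1901323
7 9316 150909 1750414
8 8577 151648 1598766
9 7833 152392 1446374
10 7087 153138 1293236
11 6336 153889 1139347
12 5582 154643 984704
13 4825 155400 829304
14 4063 156162 673142
15 3298 156927 516215
16 2529 157696 358519
17 1756 158469 200050
18 980 159245 40805
19 199 40805 0

1. interest=⌊2791448·49/10000⌋=13678; principal=160225-13678=146547; balance=2791448-146547=2644901
2. interest=⌊2644901·49/10000⌋=12960; principal=160225-12960=147265; balance=2644901-147265=2497636
3. interest=⌊2497636·49/10000⌋=12238; principal=160225-12238=147987; balance=2497636-147987=2349649
4. interest=⌊2349649·49/10000⌋=11513; principal=160225-11513=148712; balance=2349649-148712=2200937
5. interest=⌊2200937·49/10000⌋=10784; principal=160225-10784=149441; balance=2200937-149441=2051496
6. interest=⌊2051496·49/10000⌋=10052; principal=160225-10052=150173; balance=2051496-150173=1901323
7. interest=⌊1901323·49/10000⌋=9316; principal=160225-9316=150909; balance=1901323-150909=1750414
8. interest=⌊1750414·49/10000⌋=8577; principal=160225-8577=151648; balance=1750414-151648=1598766
9. interest=⌊1598766·49/10000⌋=7833; principal=160225-7833=152392; balance=1598766-152392=1446374
10. interest=⌊1446374·49/10000⌋=7087; principal=160225-7087=153138; balance=1446374-153138=1293236
11. interest=⌊1293236·49/10000⌋=6336; principal=160225-6336=153889; balance=1293236-153889=1139347
12. interest=⌊1139347·49/10000⌋=5582; principal=160225-5582=154643; balance=1139347-154643=984704
13. interest=⌊984704·49/10000⌋=4825; principal=160225-4825=155400; balance=984704-155400=829304
14. interest=⌊829304·49/10000⌋=4063; principal=160225-4063=156162; balance=829304-156162=673142
15. interest=⌊673142·49/10000⌋=3298; principal=160225-3298=156927; balance=673142-156927=516215
16. interest=⌊516215·49/10000⌋=2529; principal=160225-2529=157696; balance=516215-157696=358519
17. interest=⌊358519·49/10000⌋=1756; principal=160225-1756=158469; balance=358519-158469=200050
18. interest=⌊200050·49/10000⌋=980; principal=160225-980=159245; balance=200050-159245=40805
19. interest=⌊40805·49/10000⌋=199; principal=min(160225-199,40805)=40805; balance=40805-40805=0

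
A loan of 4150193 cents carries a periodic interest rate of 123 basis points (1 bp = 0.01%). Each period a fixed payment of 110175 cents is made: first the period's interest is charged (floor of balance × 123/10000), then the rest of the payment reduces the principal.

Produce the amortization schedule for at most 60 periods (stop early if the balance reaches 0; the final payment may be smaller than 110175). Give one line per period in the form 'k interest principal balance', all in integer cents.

1 51047 59128 4091065
2 50320 59855 4031210
3 49583 60592 3970618
4 48838 61337 3909281
5 48084 62091 3847190
6 47320 62855 3784335
7 46547 63628 3720707
8 45764 64411 3656296
9 44972 65203 3591093
10 44170 66005 3525088
11 43358 66817 3458271
12 42536 67639 3390632
13 41704 68471 3322161
14 40862 69313 3252848
15 40010 70165 3182683
16 39147 71028 3111655
17 38273 71902 3039753
18 37388 72787 2966966
19 36493 73682 2893284
20 35587 74588 2818696
21 34669 75506 2743190
22 33741 76434 2666756
23 32801 77374 2589382
24 31849 78326 2511056
25 30885 79290 2431766
26 29910 80265 2351501
27 28923 81252 2270249
28 27924 82251 2187998
29 26912 83263 2104735
30 25888 84287 2020448
31 24851 85324 1935124
32 23802 86373 1848751
33 22739 87436 1761315
34 21664 88511 1672804
35 20575 89600 1583204
36 19473 90702 1492502
37 18357 91818 1400684
38 17228 92947 1307737
39 16085 94090 1213647
40 14927 95248 1118399
41 13756 96419 1021980
42 12570 97605 924375
43 11369 98806 825569
44 10154 100021 725548
45 8924 101251 624297
46 7678 102497 521800
47 6418 103757 418043
48 5141 105034 313009
49 3850 106325 206684
50 2542 107633 99051
51 1218 99051 0

1. interest=⌊4150193·123/10000⌋=51047; principal=110175-51047=59128; balance=4150193-59128=4091065
2. interest=⌊4091065·123/10000⌋=50320; principal=110175-50320=59855; balance=4091065-59855=4031210
3. interest=⌊4031210·123/10000⌋=49583; principal=110175-49583=60592; balance=4031210-60592=3970618
4. interest=⌊3970618·123/10000⌋=48838; principal=110175-48838=61337; balance=3970618-61337=3909281
5. interest=⌊3909281·123/10000⌋=48084; principal=110175-48084=62091; balance=3909281-62091=3847190
6. interest=⌊3847190·123/10000⌋=47320; principal=110175-47320=62855; balance=3847190-62855=3784335
7. interest=⌊3784335·123/10000⌋=46547; principal=110175-46547=63628; balance=3784335-63628=3720707
8. interest=⌊3720707·123/10000⌋=45764; principal=110175-45764=64411; balance=3720707-64411=3656296
9. interest=⌊3656296·123/10000⌋=44972; principal=110175-44972=65203; balance=3656296-65203=3591093
10. interest=⌊3591093·123/10000⌋=44170; principal=110175-44170=66005; balance=3591093-66005=3525088
11. interest=⌊3525088·123/10000⌋=43358; principal=110175-43358=66817; balance=3525088-66817=3458271
12. interest=⌊3458271·123/10000⌋=42536; principal=110175-42536=67639; balance=3458271-67639=3390632
13. interest=⌊3390632·123/10000⌋=41704; principal=110175-41704=68471; balance=3390632-68471=3322161
14. interest=⌊3322161·123/10000⌋=40862; principal=110175-40862=69313; balance=3322161-69313=3252848
15. interest=⌊3252848·123/10000⌋=40010; principal=110175-40010=70165; balance=3252848-70165=3182683
16. interest=⌊3182683·123/10000⌋=39147; principal=110175-39147=71028; balance=3182683-71028=3111655
17. interest=⌊3111655·123/10000⌋=38273; principal=110175-38273=71902; balance=3111655-71902=3039753
18. interest=⌊3039753·123/10000⌋=37388; principal=110175-37388=72787; balance=3039753-72787=2966966
19. interest=⌊2966966·123/10000⌋=36493; principal=110175-36493=73682; balance=2966966-73682=2893284
20. interest=⌊2893284·123/10000⌋=35587; principal=110175-35587=74588; balance=2893284-74588=2818696
21. interest=⌊2818696·123/10000⌋=34669; principal=110175-34669=75506; balance=2818696-75506=2743190
22. interest=⌊2743190·123/10000⌋=33741; principal=110175-33741=76434; balance=2743190-76434=2666756
23. interest=⌊2666756·123/10000⌋=32801; principal=110175-32801=77374; balance=2666756-77374=2589382
24. interest=⌊2589382·123/10000⌋=31849; principal=110175-31849=78326; balance=2589382-78326=2511056
25. interest=⌊2511056·123/10000⌋=30885; principal=110175-30885=79290; balance=2511056-79290=2431766
26. interest=⌊2431766·123/10000⌋=29910; principal=110175-29910=80265; balance=2431766-80265=2351501
27. interest=⌊2351501·123/10000⌋=28923; principal=110175-28923=81252; balance=2351501-81252=2270249
28. interest=⌊2270249·123/10000⌋=27924; principal=110175-27924=82251; balance=2270249-82251=2187998
29. interest=⌊2187998·123/10000⌋=26912; principal=110175-26912=83263; balance=2187998-83263=2104735
30. interest=⌊2104735·123/10000⌋=25888; principal=110175-25888=84287; balance=2104735-84287=2020448
31. interest=⌊2020448·123/10000⌋=24851; principal=110175-24851=85324; balance=2020448-85324=1935124
32. interest=⌊1935124·123/10000⌋=23802; principal=110175-23802=86373; balance=1935124-86373=1848751
33. interest=⌊1848751·123/10000⌋=22739; principal=110175-22739=87436; balance=1848751-87436=1761315
34. interest=⌊1761315·123/10000⌋=21664; principal=110175-21664=88511; balance=1761315-88511=1672804
35. interest=⌊1672804·123/10000⌋=20575; principal=110175-20575=89600; balance=1672804-89600=1583204
36. interest=⌊1583204·123/10000⌋=19473; principal=110175-19473=90702; balance=1583204-90702=1492502
37. interest=⌊1492502·123/10000⌋=18357; principal=110175-18357=91818; balance=1492502-91818=1400684
38. interest=⌊1400684·123/10000⌋=17228; principal=110175-17228=92947; balance=1400684-92947=1307737
39. interest=⌊1307737·123/10000⌋=16085; principal=110175-16085=94090; balance=1307737-94090=1213647
40. interest=⌊1213647·123/10000⌋=14927; principal=110175-14927=95248; balance=1213647-95248=1118399
41. interest=⌊1118399·123/10000⌋=13756; principal=110175-13756=96419; balance=1118399-96419=1021980
42. interest=⌊1021980·123/10000⌋=12570; principal=110175-12570=97605; balance=1021980-97605=924375
43. interest=⌊924375·123/10000⌋=11369; principal=110175-11369=98806; balance=924375-98806=825569
44. interest=⌊825569·123/10000⌋=10154; principal=110175-10154=100021; balance=825569-100021=725548
45. interest=⌊725548·123/10000⌋=8924; principal=110175-8924=101251; balance=725548-101251=624297
46. interest=⌊624297·123/10000⌋=7678; principal=110175-7678=102497; balance=624297-102497=521800
47. interest=⌊521800·123/10000⌋=6418; principal=110175-6418=103757; balance=521800-103757=418043
48. interest=⌊418043·123/10000⌋=5141; principal=110175-5141=105034; balance=418043-105034=313009
49. interest=⌊313009·123/10000⌋=3850; principal=110175-3850=106325; balance=313009-106325=206684
50. interest=⌊206684·123/10000⌋=2542; principal=110175-2542=107633; balance=206684-107633=99051
51. interest=⌊99051·123/10000⌋=1218; principal=min(110175-1218,99051)=99051; balance=99051-99051=0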